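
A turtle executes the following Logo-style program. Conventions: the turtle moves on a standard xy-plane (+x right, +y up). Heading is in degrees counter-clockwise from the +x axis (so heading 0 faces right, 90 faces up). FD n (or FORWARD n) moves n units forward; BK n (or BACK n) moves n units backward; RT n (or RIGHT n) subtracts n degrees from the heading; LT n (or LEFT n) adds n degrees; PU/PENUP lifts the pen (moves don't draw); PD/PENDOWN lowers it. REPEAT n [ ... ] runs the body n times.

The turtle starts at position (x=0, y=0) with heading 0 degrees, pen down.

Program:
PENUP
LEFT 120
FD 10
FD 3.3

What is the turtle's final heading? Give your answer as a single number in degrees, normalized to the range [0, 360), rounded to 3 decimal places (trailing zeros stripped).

Answer: 120

Derivation:
Executing turtle program step by step:
Start: pos=(0,0), heading=0, pen down
PU: pen up
LT 120: heading 0 -> 120
FD 10: (0,0) -> (-5,8.66) [heading=120, move]
FD 3.3: (-5,8.66) -> (-6.65,11.518) [heading=120, move]
Final: pos=(-6.65,11.518), heading=120, 0 segment(s) drawn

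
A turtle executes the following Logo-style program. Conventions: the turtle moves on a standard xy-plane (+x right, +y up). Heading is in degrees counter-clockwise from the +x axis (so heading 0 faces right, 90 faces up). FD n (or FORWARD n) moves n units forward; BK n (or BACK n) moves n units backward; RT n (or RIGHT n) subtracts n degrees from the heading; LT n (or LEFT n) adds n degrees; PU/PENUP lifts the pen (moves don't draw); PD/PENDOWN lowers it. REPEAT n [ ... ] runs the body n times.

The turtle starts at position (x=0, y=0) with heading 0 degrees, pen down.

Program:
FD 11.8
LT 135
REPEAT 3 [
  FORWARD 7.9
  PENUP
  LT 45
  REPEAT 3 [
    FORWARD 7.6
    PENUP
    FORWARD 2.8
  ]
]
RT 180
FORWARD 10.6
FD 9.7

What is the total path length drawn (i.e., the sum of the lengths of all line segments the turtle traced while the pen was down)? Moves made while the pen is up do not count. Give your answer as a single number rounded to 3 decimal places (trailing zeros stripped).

Answer: 19.7

Derivation:
Executing turtle program step by step:
Start: pos=(0,0), heading=0, pen down
FD 11.8: (0,0) -> (11.8,0) [heading=0, draw]
LT 135: heading 0 -> 135
REPEAT 3 [
  -- iteration 1/3 --
  FD 7.9: (11.8,0) -> (6.214,5.586) [heading=135, draw]
  PU: pen up
  LT 45: heading 135 -> 180
  REPEAT 3 [
    -- iteration 1/3 --
    FD 7.6: (6.214,5.586) -> (-1.386,5.586) [heading=180, move]
    PU: pen up
    FD 2.8: (-1.386,5.586) -> (-4.186,5.586) [heading=180, move]
    -- iteration 2/3 --
    FD 7.6: (-4.186,5.586) -> (-11.786,5.586) [heading=180, move]
    PU: pen up
    FD 2.8: (-11.786,5.586) -> (-14.586,5.586) [heading=180, move]
    -- iteration 3/3 --
    FD 7.6: (-14.586,5.586) -> (-22.186,5.586) [heading=180, move]
    PU: pen up
    FD 2.8: (-22.186,5.586) -> (-24.986,5.586) [heading=180, move]
  ]
  -- iteration 2/3 --
  FD 7.9: (-24.986,5.586) -> (-32.886,5.586) [heading=180, move]
  PU: pen up
  LT 45: heading 180 -> 225
  REPEAT 3 [
    -- iteration 1/3 --
    FD 7.6: (-32.886,5.586) -> (-38.26,0.212) [heading=225, move]
    PU: pen up
    FD 2.8: (-38.26,0.212) -> (-40.24,-1.768) [heading=225, move]
    -- iteration 2/3 --
    FD 7.6: (-40.24,-1.768) -> (-45.614,-7.142) [heading=225, move]
    PU: pen up
    FD 2.8: (-45.614,-7.142) -> (-47.594,-9.122) [heading=225, move]
    -- iteration 3/3 --
    FD 7.6: (-47.594,-9.122) -> (-52.968,-14.496) [heading=225, move]
    PU: pen up
    FD 2.8: (-52.968,-14.496) -> (-54.948,-16.476) [heading=225, move]
  ]
  -- iteration 3/3 --
  FD 7.9: (-54.948,-16.476) -> (-60.534,-22.062) [heading=225, move]
  PU: pen up
  LT 45: heading 225 -> 270
  REPEAT 3 [
    -- iteration 1/3 --
    FD 7.6: (-60.534,-22.062) -> (-60.534,-29.662) [heading=270, move]
    PU: pen up
    FD 2.8: (-60.534,-29.662) -> (-60.534,-32.462) [heading=270, move]
    -- iteration 2/3 --
    FD 7.6: (-60.534,-32.462) -> (-60.534,-40.062) [heading=270, move]
    PU: pen up
    FD 2.8: (-60.534,-40.062) -> (-60.534,-42.862) [heading=270, move]
    -- iteration 3/3 --
    FD 7.6: (-60.534,-42.862) -> (-60.534,-50.462) [heading=270, move]
    PU: pen up
    FD 2.8: (-60.534,-50.462) -> (-60.534,-53.262) [heading=270, move]
  ]
]
RT 180: heading 270 -> 90
FD 10.6: (-60.534,-53.262) -> (-60.534,-42.662) [heading=90, move]
FD 9.7: (-60.534,-42.662) -> (-60.534,-32.962) [heading=90, move]
Final: pos=(-60.534,-32.962), heading=90, 2 segment(s) drawn

Segment lengths:
  seg 1: (0,0) -> (11.8,0), length = 11.8
  seg 2: (11.8,0) -> (6.214,5.586), length = 7.9
Total = 19.7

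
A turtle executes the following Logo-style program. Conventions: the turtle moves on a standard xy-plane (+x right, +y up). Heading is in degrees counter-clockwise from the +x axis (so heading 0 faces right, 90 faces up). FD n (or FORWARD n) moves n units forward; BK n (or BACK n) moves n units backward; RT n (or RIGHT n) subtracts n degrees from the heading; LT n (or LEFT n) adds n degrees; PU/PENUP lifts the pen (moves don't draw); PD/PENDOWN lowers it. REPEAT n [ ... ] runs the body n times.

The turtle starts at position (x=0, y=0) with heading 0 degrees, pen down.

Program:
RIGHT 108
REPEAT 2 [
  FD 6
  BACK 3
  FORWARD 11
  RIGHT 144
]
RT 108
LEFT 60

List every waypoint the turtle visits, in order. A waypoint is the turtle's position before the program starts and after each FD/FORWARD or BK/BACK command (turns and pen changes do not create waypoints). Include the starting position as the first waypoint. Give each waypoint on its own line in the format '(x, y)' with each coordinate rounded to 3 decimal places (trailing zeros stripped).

Executing turtle program step by step:
Start: pos=(0,0), heading=0, pen down
RT 108: heading 0 -> 252
REPEAT 2 [
  -- iteration 1/2 --
  FD 6: (0,0) -> (-1.854,-5.706) [heading=252, draw]
  BK 3: (-1.854,-5.706) -> (-0.927,-2.853) [heading=252, draw]
  FD 11: (-0.927,-2.853) -> (-4.326,-13.315) [heading=252, draw]
  RT 144: heading 252 -> 108
  -- iteration 2/2 --
  FD 6: (-4.326,-13.315) -> (-6.18,-7.608) [heading=108, draw]
  BK 3: (-6.18,-7.608) -> (-5.253,-10.462) [heading=108, draw]
  FD 11: (-5.253,-10.462) -> (-8.652,0) [heading=108, draw]
  RT 144: heading 108 -> 324
]
RT 108: heading 324 -> 216
LT 60: heading 216 -> 276
Final: pos=(-8.652,0), heading=276, 6 segment(s) drawn
Waypoints (7 total):
(0, 0)
(-1.854, -5.706)
(-0.927, -2.853)
(-4.326, -13.315)
(-6.18, -7.608)
(-5.253, -10.462)
(-8.652, 0)

Answer: (0, 0)
(-1.854, -5.706)
(-0.927, -2.853)
(-4.326, -13.315)
(-6.18, -7.608)
(-5.253, -10.462)
(-8.652, 0)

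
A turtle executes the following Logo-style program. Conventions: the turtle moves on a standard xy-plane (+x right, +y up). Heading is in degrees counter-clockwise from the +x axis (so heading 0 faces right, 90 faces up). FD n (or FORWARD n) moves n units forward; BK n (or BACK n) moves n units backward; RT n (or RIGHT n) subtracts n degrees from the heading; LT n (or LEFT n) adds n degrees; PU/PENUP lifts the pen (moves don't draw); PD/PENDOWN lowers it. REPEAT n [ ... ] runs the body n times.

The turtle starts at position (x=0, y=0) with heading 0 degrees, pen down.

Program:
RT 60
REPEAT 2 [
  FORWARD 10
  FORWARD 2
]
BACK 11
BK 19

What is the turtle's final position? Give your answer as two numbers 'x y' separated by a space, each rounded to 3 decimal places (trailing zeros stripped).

Executing turtle program step by step:
Start: pos=(0,0), heading=0, pen down
RT 60: heading 0 -> 300
REPEAT 2 [
  -- iteration 1/2 --
  FD 10: (0,0) -> (5,-8.66) [heading=300, draw]
  FD 2: (5,-8.66) -> (6,-10.392) [heading=300, draw]
  -- iteration 2/2 --
  FD 10: (6,-10.392) -> (11,-19.053) [heading=300, draw]
  FD 2: (11,-19.053) -> (12,-20.785) [heading=300, draw]
]
BK 11: (12,-20.785) -> (6.5,-11.258) [heading=300, draw]
BK 19: (6.5,-11.258) -> (-3,5.196) [heading=300, draw]
Final: pos=(-3,5.196), heading=300, 6 segment(s) drawn

Answer: -3 5.196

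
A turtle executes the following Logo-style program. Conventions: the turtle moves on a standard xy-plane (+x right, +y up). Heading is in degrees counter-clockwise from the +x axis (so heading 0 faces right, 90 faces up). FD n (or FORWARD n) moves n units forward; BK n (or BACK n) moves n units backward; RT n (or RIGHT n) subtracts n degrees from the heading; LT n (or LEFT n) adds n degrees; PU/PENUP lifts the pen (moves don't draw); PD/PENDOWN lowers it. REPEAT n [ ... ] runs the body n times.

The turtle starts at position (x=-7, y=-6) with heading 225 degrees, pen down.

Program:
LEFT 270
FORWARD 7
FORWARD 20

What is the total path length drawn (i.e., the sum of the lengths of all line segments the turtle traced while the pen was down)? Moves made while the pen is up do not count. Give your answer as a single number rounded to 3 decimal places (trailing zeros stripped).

Executing turtle program step by step:
Start: pos=(-7,-6), heading=225, pen down
LT 270: heading 225 -> 135
FD 7: (-7,-6) -> (-11.95,-1.05) [heading=135, draw]
FD 20: (-11.95,-1.05) -> (-26.092,13.092) [heading=135, draw]
Final: pos=(-26.092,13.092), heading=135, 2 segment(s) drawn

Segment lengths:
  seg 1: (-7,-6) -> (-11.95,-1.05), length = 7
  seg 2: (-11.95,-1.05) -> (-26.092,13.092), length = 20
Total = 27

Answer: 27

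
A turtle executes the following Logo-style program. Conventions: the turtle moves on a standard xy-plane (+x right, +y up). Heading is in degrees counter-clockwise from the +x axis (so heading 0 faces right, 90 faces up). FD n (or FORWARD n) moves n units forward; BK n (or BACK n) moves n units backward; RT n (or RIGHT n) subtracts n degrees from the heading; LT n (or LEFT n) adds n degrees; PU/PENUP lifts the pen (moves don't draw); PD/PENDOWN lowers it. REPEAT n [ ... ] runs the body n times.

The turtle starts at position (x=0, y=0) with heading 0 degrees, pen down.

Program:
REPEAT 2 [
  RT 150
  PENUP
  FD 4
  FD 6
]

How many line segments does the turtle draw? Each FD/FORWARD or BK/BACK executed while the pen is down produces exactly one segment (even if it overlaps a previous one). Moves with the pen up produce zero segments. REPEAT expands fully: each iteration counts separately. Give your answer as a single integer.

Answer: 0

Derivation:
Executing turtle program step by step:
Start: pos=(0,0), heading=0, pen down
REPEAT 2 [
  -- iteration 1/2 --
  RT 150: heading 0 -> 210
  PU: pen up
  FD 4: (0,0) -> (-3.464,-2) [heading=210, move]
  FD 6: (-3.464,-2) -> (-8.66,-5) [heading=210, move]
  -- iteration 2/2 --
  RT 150: heading 210 -> 60
  PU: pen up
  FD 4: (-8.66,-5) -> (-6.66,-1.536) [heading=60, move]
  FD 6: (-6.66,-1.536) -> (-3.66,3.66) [heading=60, move]
]
Final: pos=(-3.66,3.66), heading=60, 0 segment(s) drawn
Segments drawn: 0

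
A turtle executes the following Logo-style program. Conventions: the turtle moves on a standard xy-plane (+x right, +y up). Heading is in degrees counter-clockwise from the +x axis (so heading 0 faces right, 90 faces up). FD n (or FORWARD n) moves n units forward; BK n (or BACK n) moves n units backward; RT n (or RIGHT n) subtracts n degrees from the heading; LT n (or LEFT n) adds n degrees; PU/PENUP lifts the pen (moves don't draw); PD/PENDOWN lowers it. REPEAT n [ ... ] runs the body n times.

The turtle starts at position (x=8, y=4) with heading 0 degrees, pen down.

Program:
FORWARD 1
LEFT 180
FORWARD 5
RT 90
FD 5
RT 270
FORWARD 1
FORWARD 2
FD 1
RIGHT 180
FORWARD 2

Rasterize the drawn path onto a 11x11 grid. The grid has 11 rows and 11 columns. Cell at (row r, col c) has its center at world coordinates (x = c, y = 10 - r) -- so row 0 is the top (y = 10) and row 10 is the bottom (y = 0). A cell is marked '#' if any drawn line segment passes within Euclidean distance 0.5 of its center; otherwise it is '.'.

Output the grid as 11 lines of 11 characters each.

Segment 0: (8,4) -> (9,4)
Segment 1: (9,4) -> (4,4)
Segment 2: (4,4) -> (4,9)
Segment 3: (4,9) -> (3,9)
Segment 4: (3,9) -> (1,9)
Segment 5: (1,9) -> (0,9)
Segment 6: (0,9) -> (2,9)

Answer: ...........
#####......
....#......
....#......
....#......
....#......
....######.
...........
...........
...........
...........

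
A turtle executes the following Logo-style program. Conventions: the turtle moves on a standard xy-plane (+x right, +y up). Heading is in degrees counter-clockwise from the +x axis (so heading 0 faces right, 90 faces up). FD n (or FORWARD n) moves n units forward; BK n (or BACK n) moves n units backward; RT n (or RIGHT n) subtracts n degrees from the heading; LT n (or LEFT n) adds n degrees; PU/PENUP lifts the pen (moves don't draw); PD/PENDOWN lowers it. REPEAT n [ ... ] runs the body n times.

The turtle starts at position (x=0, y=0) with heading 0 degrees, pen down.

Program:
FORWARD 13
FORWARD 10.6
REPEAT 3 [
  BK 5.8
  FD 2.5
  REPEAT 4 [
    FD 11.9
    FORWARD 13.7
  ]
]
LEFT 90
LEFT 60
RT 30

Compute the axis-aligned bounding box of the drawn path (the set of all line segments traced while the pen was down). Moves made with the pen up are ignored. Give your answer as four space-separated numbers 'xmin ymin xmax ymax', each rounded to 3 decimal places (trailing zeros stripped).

Answer: 0 0 320.9 0

Derivation:
Executing turtle program step by step:
Start: pos=(0,0), heading=0, pen down
FD 13: (0,0) -> (13,0) [heading=0, draw]
FD 10.6: (13,0) -> (23.6,0) [heading=0, draw]
REPEAT 3 [
  -- iteration 1/3 --
  BK 5.8: (23.6,0) -> (17.8,0) [heading=0, draw]
  FD 2.5: (17.8,0) -> (20.3,0) [heading=0, draw]
  REPEAT 4 [
    -- iteration 1/4 --
    FD 11.9: (20.3,0) -> (32.2,0) [heading=0, draw]
    FD 13.7: (32.2,0) -> (45.9,0) [heading=0, draw]
    -- iteration 2/4 --
    FD 11.9: (45.9,0) -> (57.8,0) [heading=0, draw]
    FD 13.7: (57.8,0) -> (71.5,0) [heading=0, draw]
    -- iteration 3/4 --
    FD 11.9: (71.5,0) -> (83.4,0) [heading=0, draw]
    FD 13.7: (83.4,0) -> (97.1,0) [heading=0, draw]
    -- iteration 4/4 --
    FD 11.9: (97.1,0) -> (109,0) [heading=0, draw]
    FD 13.7: (109,0) -> (122.7,0) [heading=0, draw]
  ]
  -- iteration 2/3 --
  BK 5.8: (122.7,0) -> (116.9,0) [heading=0, draw]
  FD 2.5: (116.9,0) -> (119.4,0) [heading=0, draw]
  REPEAT 4 [
    -- iteration 1/4 --
    FD 11.9: (119.4,0) -> (131.3,0) [heading=0, draw]
    FD 13.7: (131.3,0) -> (145,0) [heading=0, draw]
    -- iteration 2/4 --
    FD 11.9: (145,0) -> (156.9,0) [heading=0, draw]
    FD 13.7: (156.9,0) -> (170.6,0) [heading=0, draw]
    -- iteration 3/4 --
    FD 11.9: (170.6,0) -> (182.5,0) [heading=0, draw]
    FD 13.7: (182.5,0) -> (196.2,0) [heading=0, draw]
    -- iteration 4/4 --
    FD 11.9: (196.2,0) -> (208.1,0) [heading=0, draw]
    FD 13.7: (208.1,0) -> (221.8,0) [heading=0, draw]
  ]
  -- iteration 3/3 --
  BK 5.8: (221.8,0) -> (216,0) [heading=0, draw]
  FD 2.5: (216,0) -> (218.5,0) [heading=0, draw]
  REPEAT 4 [
    -- iteration 1/4 --
    FD 11.9: (218.5,0) -> (230.4,0) [heading=0, draw]
    FD 13.7: (230.4,0) -> (244.1,0) [heading=0, draw]
    -- iteration 2/4 --
    FD 11.9: (244.1,0) -> (256,0) [heading=0, draw]
    FD 13.7: (256,0) -> (269.7,0) [heading=0, draw]
    -- iteration 3/4 --
    FD 11.9: (269.7,0) -> (281.6,0) [heading=0, draw]
    FD 13.7: (281.6,0) -> (295.3,0) [heading=0, draw]
    -- iteration 4/4 --
    FD 11.9: (295.3,0) -> (307.2,0) [heading=0, draw]
    FD 13.7: (307.2,0) -> (320.9,0) [heading=0, draw]
  ]
]
LT 90: heading 0 -> 90
LT 60: heading 90 -> 150
RT 30: heading 150 -> 120
Final: pos=(320.9,0), heading=120, 32 segment(s) drawn

Segment endpoints: x in {0, 13, 17.8, 20.3, 23.6, 32.2, 45.9, 57.8, 71.5, 83.4, 97.1, 109, 116.9, 119.4, 122.7, 131.3, 145, 156.9, 170.6, 182.5, 196.2, 208.1, 216, 218.5, 221.8, 230.4, 244.1, 256, 269.7, 281.6, 295.3, 307.2, 320.9}, y in {0}
xmin=0, ymin=0, xmax=320.9, ymax=0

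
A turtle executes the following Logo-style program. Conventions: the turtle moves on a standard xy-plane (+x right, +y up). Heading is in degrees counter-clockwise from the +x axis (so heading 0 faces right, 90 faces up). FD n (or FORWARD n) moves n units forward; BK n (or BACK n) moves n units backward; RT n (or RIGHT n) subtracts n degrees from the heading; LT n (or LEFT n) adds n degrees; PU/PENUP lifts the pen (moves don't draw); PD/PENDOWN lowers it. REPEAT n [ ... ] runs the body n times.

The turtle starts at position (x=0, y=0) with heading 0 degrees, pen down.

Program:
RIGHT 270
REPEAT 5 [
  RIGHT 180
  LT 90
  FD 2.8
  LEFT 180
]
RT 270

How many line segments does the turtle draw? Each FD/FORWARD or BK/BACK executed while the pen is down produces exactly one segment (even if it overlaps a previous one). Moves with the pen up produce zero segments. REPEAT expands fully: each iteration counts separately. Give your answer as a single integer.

Answer: 5

Derivation:
Executing turtle program step by step:
Start: pos=(0,0), heading=0, pen down
RT 270: heading 0 -> 90
REPEAT 5 [
  -- iteration 1/5 --
  RT 180: heading 90 -> 270
  LT 90: heading 270 -> 0
  FD 2.8: (0,0) -> (2.8,0) [heading=0, draw]
  LT 180: heading 0 -> 180
  -- iteration 2/5 --
  RT 180: heading 180 -> 0
  LT 90: heading 0 -> 90
  FD 2.8: (2.8,0) -> (2.8,2.8) [heading=90, draw]
  LT 180: heading 90 -> 270
  -- iteration 3/5 --
  RT 180: heading 270 -> 90
  LT 90: heading 90 -> 180
  FD 2.8: (2.8,2.8) -> (0,2.8) [heading=180, draw]
  LT 180: heading 180 -> 0
  -- iteration 4/5 --
  RT 180: heading 0 -> 180
  LT 90: heading 180 -> 270
  FD 2.8: (0,2.8) -> (0,0) [heading=270, draw]
  LT 180: heading 270 -> 90
  -- iteration 5/5 --
  RT 180: heading 90 -> 270
  LT 90: heading 270 -> 0
  FD 2.8: (0,0) -> (2.8,0) [heading=0, draw]
  LT 180: heading 0 -> 180
]
RT 270: heading 180 -> 270
Final: pos=(2.8,0), heading=270, 5 segment(s) drawn
Segments drawn: 5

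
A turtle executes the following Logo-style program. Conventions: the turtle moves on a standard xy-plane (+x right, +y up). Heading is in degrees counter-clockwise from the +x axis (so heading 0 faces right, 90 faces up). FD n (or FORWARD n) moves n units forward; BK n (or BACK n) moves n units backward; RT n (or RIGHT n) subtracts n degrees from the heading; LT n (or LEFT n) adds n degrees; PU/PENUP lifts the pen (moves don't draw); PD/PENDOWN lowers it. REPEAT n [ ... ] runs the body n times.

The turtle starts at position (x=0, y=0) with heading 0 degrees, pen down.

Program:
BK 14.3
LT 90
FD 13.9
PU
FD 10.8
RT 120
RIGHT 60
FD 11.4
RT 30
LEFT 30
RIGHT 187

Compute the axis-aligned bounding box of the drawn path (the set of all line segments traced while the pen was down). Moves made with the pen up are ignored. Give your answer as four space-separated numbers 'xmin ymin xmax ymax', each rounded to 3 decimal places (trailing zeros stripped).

Answer: -14.3 0 0 13.9

Derivation:
Executing turtle program step by step:
Start: pos=(0,0), heading=0, pen down
BK 14.3: (0,0) -> (-14.3,0) [heading=0, draw]
LT 90: heading 0 -> 90
FD 13.9: (-14.3,0) -> (-14.3,13.9) [heading=90, draw]
PU: pen up
FD 10.8: (-14.3,13.9) -> (-14.3,24.7) [heading=90, move]
RT 120: heading 90 -> 330
RT 60: heading 330 -> 270
FD 11.4: (-14.3,24.7) -> (-14.3,13.3) [heading=270, move]
RT 30: heading 270 -> 240
LT 30: heading 240 -> 270
RT 187: heading 270 -> 83
Final: pos=(-14.3,13.3), heading=83, 2 segment(s) drawn

Segment endpoints: x in {-14.3, 0}, y in {0, 13.9}
xmin=-14.3, ymin=0, xmax=0, ymax=13.9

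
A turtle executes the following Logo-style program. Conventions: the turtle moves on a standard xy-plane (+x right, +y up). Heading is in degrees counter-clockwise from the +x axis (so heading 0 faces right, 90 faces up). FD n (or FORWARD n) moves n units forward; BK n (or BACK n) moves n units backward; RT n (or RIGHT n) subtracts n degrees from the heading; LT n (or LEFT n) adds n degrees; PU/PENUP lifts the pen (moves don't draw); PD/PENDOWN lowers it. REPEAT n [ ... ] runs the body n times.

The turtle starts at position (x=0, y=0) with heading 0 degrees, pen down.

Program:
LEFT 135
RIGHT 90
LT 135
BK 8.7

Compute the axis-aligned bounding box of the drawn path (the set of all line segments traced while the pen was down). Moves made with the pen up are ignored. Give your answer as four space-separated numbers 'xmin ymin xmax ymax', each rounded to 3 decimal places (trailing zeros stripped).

Answer: 0 0 8.7 0

Derivation:
Executing turtle program step by step:
Start: pos=(0,0), heading=0, pen down
LT 135: heading 0 -> 135
RT 90: heading 135 -> 45
LT 135: heading 45 -> 180
BK 8.7: (0,0) -> (8.7,0) [heading=180, draw]
Final: pos=(8.7,0), heading=180, 1 segment(s) drawn

Segment endpoints: x in {0, 8.7}, y in {0, 0}
xmin=0, ymin=0, xmax=8.7, ymax=0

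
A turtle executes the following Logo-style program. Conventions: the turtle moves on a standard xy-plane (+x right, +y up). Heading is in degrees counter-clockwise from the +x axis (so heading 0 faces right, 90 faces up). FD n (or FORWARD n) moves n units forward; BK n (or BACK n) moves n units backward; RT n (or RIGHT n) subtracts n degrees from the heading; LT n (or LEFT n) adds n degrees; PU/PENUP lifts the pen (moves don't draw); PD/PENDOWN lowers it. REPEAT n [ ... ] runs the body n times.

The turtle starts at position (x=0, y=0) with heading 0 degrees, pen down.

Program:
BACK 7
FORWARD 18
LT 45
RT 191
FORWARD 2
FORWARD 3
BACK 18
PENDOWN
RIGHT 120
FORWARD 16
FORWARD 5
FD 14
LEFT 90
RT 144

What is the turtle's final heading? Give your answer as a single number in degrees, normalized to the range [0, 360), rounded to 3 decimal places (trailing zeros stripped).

Executing turtle program step by step:
Start: pos=(0,0), heading=0, pen down
BK 7: (0,0) -> (-7,0) [heading=0, draw]
FD 18: (-7,0) -> (11,0) [heading=0, draw]
LT 45: heading 0 -> 45
RT 191: heading 45 -> 214
FD 2: (11,0) -> (9.342,-1.118) [heading=214, draw]
FD 3: (9.342,-1.118) -> (6.855,-2.796) [heading=214, draw]
BK 18: (6.855,-2.796) -> (21.777,7.27) [heading=214, draw]
PD: pen down
RT 120: heading 214 -> 94
FD 16: (21.777,7.27) -> (20.661,23.231) [heading=94, draw]
FD 5: (20.661,23.231) -> (20.313,28.218) [heading=94, draw]
FD 14: (20.313,28.218) -> (19.336,42.184) [heading=94, draw]
LT 90: heading 94 -> 184
RT 144: heading 184 -> 40
Final: pos=(19.336,42.184), heading=40, 8 segment(s) drawn

Answer: 40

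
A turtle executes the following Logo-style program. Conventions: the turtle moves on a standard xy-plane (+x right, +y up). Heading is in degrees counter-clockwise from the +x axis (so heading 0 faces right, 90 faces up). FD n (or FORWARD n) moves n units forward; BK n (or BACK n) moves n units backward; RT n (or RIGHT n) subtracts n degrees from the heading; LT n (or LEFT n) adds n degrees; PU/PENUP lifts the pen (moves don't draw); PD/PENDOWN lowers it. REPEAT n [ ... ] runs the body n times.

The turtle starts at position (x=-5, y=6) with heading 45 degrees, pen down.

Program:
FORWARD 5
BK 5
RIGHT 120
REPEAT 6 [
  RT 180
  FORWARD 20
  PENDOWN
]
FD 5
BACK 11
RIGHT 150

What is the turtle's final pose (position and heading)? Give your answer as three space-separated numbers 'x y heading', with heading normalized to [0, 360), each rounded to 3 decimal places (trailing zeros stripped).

Answer: -6.553 11.796 135

Derivation:
Executing turtle program step by step:
Start: pos=(-5,6), heading=45, pen down
FD 5: (-5,6) -> (-1.464,9.536) [heading=45, draw]
BK 5: (-1.464,9.536) -> (-5,6) [heading=45, draw]
RT 120: heading 45 -> 285
REPEAT 6 [
  -- iteration 1/6 --
  RT 180: heading 285 -> 105
  FD 20: (-5,6) -> (-10.176,25.319) [heading=105, draw]
  PD: pen down
  -- iteration 2/6 --
  RT 180: heading 105 -> 285
  FD 20: (-10.176,25.319) -> (-5,6) [heading=285, draw]
  PD: pen down
  -- iteration 3/6 --
  RT 180: heading 285 -> 105
  FD 20: (-5,6) -> (-10.176,25.319) [heading=105, draw]
  PD: pen down
  -- iteration 4/6 --
  RT 180: heading 105 -> 285
  FD 20: (-10.176,25.319) -> (-5,6) [heading=285, draw]
  PD: pen down
  -- iteration 5/6 --
  RT 180: heading 285 -> 105
  FD 20: (-5,6) -> (-10.176,25.319) [heading=105, draw]
  PD: pen down
  -- iteration 6/6 --
  RT 180: heading 105 -> 285
  FD 20: (-10.176,25.319) -> (-5,6) [heading=285, draw]
  PD: pen down
]
FD 5: (-5,6) -> (-3.706,1.17) [heading=285, draw]
BK 11: (-3.706,1.17) -> (-6.553,11.796) [heading=285, draw]
RT 150: heading 285 -> 135
Final: pos=(-6.553,11.796), heading=135, 10 segment(s) drawn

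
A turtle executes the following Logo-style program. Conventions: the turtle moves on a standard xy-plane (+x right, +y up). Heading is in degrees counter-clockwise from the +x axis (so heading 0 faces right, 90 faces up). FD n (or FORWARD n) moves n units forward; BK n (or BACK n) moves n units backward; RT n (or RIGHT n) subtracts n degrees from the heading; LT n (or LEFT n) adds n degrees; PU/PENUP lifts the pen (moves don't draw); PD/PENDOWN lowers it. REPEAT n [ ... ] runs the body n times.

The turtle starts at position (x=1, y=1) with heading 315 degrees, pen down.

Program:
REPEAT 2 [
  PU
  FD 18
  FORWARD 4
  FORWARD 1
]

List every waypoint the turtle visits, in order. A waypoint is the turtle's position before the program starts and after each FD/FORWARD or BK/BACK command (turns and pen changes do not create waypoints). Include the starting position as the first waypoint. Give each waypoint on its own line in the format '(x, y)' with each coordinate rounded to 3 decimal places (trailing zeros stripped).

Executing turtle program step by step:
Start: pos=(1,1), heading=315, pen down
REPEAT 2 [
  -- iteration 1/2 --
  PU: pen up
  FD 18: (1,1) -> (13.728,-11.728) [heading=315, move]
  FD 4: (13.728,-11.728) -> (16.556,-14.556) [heading=315, move]
  FD 1: (16.556,-14.556) -> (17.263,-15.263) [heading=315, move]
  -- iteration 2/2 --
  PU: pen up
  FD 18: (17.263,-15.263) -> (29.991,-27.991) [heading=315, move]
  FD 4: (29.991,-27.991) -> (32.82,-30.82) [heading=315, move]
  FD 1: (32.82,-30.82) -> (33.527,-31.527) [heading=315, move]
]
Final: pos=(33.527,-31.527), heading=315, 0 segment(s) drawn
Waypoints (7 total):
(1, 1)
(13.728, -11.728)
(16.556, -14.556)
(17.263, -15.263)
(29.991, -27.991)
(32.82, -30.82)
(33.527, -31.527)

Answer: (1, 1)
(13.728, -11.728)
(16.556, -14.556)
(17.263, -15.263)
(29.991, -27.991)
(32.82, -30.82)
(33.527, -31.527)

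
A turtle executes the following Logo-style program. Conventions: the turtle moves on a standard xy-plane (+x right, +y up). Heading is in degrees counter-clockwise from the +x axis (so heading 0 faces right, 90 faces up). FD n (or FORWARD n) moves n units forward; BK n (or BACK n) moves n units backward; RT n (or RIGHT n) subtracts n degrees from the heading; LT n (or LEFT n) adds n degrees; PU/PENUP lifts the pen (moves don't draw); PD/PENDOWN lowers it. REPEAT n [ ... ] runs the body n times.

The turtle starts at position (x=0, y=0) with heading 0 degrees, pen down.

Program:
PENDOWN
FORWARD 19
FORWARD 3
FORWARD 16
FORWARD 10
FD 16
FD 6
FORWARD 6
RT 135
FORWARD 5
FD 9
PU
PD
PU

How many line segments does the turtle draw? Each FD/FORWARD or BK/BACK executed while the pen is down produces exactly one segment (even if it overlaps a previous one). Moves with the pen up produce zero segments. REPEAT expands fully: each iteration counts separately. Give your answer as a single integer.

Answer: 9

Derivation:
Executing turtle program step by step:
Start: pos=(0,0), heading=0, pen down
PD: pen down
FD 19: (0,0) -> (19,0) [heading=0, draw]
FD 3: (19,0) -> (22,0) [heading=0, draw]
FD 16: (22,0) -> (38,0) [heading=0, draw]
FD 10: (38,0) -> (48,0) [heading=0, draw]
FD 16: (48,0) -> (64,0) [heading=0, draw]
FD 6: (64,0) -> (70,0) [heading=0, draw]
FD 6: (70,0) -> (76,0) [heading=0, draw]
RT 135: heading 0 -> 225
FD 5: (76,0) -> (72.464,-3.536) [heading=225, draw]
FD 9: (72.464,-3.536) -> (66.101,-9.899) [heading=225, draw]
PU: pen up
PD: pen down
PU: pen up
Final: pos=(66.101,-9.899), heading=225, 9 segment(s) drawn
Segments drawn: 9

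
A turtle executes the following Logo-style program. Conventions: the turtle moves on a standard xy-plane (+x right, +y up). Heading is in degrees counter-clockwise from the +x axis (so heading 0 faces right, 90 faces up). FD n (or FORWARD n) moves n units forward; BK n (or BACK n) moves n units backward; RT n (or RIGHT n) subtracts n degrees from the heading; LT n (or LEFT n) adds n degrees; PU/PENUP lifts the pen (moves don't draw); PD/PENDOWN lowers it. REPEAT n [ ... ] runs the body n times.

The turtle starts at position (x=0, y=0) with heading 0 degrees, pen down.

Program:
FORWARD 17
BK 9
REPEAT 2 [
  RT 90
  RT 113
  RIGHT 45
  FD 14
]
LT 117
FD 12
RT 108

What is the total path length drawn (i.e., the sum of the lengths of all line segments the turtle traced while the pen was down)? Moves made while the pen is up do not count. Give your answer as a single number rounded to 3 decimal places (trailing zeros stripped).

Answer: 66

Derivation:
Executing turtle program step by step:
Start: pos=(0,0), heading=0, pen down
FD 17: (0,0) -> (17,0) [heading=0, draw]
BK 9: (17,0) -> (8,0) [heading=0, draw]
REPEAT 2 [
  -- iteration 1/2 --
  RT 90: heading 0 -> 270
  RT 113: heading 270 -> 157
  RT 45: heading 157 -> 112
  FD 14: (8,0) -> (2.756,12.981) [heading=112, draw]
  -- iteration 2/2 --
  RT 90: heading 112 -> 22
  RT 113: heading 22 -> 269
  RT 45: heading 269 -> 224
  FD 14: (2.756,12.981) -> (-7.315,3.255) [heading=224, draw]
]
LT 117: heading 224 -> 341
FD 12: (-7.315,3.255) -> (4.031,-0.651) [heading=341, draw]
RT 108: heading 341 -> 233
Final: pos=(4.031,-0.651), heading=233, 5 segment(s) drawn

Segment lengths:
  seg 1: (0,0) -> (17,0), length = 17
  seg 2: (17,0) -> (8,0), length = 9
  seg 3: (8,0) -> (2.756,12.981), length = 14
  seg 4: (2.756,12.981) -> (-7.315,3.255), length = 14
  seg 5: (-7.315,3.255) -> (4.031,-0.651), length = 12
Total = 66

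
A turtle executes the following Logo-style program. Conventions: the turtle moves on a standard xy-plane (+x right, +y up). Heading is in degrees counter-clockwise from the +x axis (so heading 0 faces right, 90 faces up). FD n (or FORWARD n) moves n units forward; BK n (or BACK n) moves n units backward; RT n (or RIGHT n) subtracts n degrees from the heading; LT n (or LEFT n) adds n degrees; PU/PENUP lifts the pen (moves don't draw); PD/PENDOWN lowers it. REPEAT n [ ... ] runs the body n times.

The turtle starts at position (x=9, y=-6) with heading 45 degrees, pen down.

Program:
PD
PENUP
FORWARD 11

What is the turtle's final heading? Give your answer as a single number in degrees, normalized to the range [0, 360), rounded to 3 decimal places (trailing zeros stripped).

Answer: 45

Derivation:
Executing turtle program step by step:
Start: pos=(9,-6), heading=45, pen down
PD: pen down
PU: pen up
FD 11: (9,-6) -> (16.778,1.778) [heading=45, move]
Final: pos=(16.778,1.778), heading=45, 0 segment(s) drawn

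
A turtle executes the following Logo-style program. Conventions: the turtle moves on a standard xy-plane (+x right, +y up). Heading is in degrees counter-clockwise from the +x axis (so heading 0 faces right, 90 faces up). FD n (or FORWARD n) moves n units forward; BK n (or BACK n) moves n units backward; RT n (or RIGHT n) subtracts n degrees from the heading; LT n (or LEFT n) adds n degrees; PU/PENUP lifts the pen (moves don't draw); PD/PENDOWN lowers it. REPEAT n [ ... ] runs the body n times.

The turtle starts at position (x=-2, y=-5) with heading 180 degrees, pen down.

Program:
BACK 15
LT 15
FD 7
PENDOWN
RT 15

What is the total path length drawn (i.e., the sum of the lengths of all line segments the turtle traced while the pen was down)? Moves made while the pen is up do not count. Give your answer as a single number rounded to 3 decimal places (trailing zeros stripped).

Executing turtle program step by step:
Start: pos=(-2,-5), heading=180, pen down
BK 15: (-2,-5) -> (13,-5) [heading=180, draw]
LT 15: heading 180 -> 195
FD 7: (13,-5) -> (6.239,-6.812) [heading=195, draw]
PD: pen down
RT 15: heading 195 -> 180
Final: pos=(6.239,-6.812), heading=180, 2 segment(s) drawn

Segment lengths:
  seg 1: (-2,-5) -> (13,-5), length = 15
  seg 2: (13,-5) -> (6.239,-6.812), length = 7
Total = 22

Answer: 22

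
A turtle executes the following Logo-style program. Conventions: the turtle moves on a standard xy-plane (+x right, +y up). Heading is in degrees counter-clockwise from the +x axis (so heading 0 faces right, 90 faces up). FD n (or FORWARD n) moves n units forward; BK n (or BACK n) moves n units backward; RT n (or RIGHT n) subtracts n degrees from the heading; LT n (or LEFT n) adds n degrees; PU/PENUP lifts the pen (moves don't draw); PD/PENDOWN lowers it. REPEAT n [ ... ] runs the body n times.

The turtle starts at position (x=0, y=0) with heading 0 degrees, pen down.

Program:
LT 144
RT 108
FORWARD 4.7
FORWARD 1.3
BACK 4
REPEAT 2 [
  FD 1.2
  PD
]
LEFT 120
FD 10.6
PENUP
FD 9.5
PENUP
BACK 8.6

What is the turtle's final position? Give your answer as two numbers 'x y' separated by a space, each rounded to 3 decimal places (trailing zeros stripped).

Answer: -6.946 7.264

Derivation:
Executing turtle program step by step:
Start: pos=(0,0), heading=0, pen down
LT 144: heading 0 -> 144
RT 108: heading 144 -> 36
FD 4.7: (0,0) -> (3.802,2.763) [heading=36, draw]
FD 1.3: (3.802,2.763) -> (4.854,3.527) [heading=36, draw]
BK 4: (4.854,3.527) -> (1.618,1.176) [heading=36, draw]
REPEAT 2 [
  -- iteration 1/2 --
  FD 1.2: (1.618,1.176) -> (2.589,1.881) [heading=36, draw]
  PD: pen down
  -- iteration 2/2 --
  FD 1.2: (2.589,1.881) -> (3.56,2.586) [heading=36, draw]
  PD: pen down
]
LT 120: heading 36 -> 156
FD 10.6: (3.56,2.586) -> (-6.124,6.898) [heading=156, draw]
PU: pen up
FD 9.5: (-6.124,6.898) -> (-14.803,10.762) [heading=156, move]
PU: pen up
BK 8.6: (-14.803,10.762) -> (-6.946,7.264) [heading=156, move]
Final: pos=(-6.946,7.264), heading=156, 6 segment(s) drawn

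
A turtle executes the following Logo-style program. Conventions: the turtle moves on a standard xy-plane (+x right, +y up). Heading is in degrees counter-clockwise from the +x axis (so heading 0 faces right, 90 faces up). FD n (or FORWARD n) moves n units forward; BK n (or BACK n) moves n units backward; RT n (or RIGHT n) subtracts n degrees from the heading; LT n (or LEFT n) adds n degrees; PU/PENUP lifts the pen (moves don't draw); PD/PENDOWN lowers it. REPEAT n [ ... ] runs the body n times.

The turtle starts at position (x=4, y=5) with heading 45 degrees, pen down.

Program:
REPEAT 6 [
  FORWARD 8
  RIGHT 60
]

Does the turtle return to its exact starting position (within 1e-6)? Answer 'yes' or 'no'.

Executing turtle program step by step:
Start: pos=(4,5), heading=45, pen down
REPEAT 6 [
  -- iteration 1/6 --
  FD 8: (4,5) -> (9.657,10.657) [heading=45, draw]
  RT 60: heading 45 -> 345
  -- iteration 2/6 --
  FD 8: (9.657,10.657) -> (17.384,8.586) [heading=345, draw]
  RT 60: heading 345 -> 285
  -- iteration 3/6 --
  FD 8: (17.384,8.586) -> (19.455,0.859) [heading=285, draw]
  RT 60: heading 285 -> 225
  -- iteration 4/6 --
  FD 8: (19.455,0.859) -> (13.798,-4.798) [heading=225, draw]
  RT 60: heading 225 -> 165
  -- iteration 5/6 --
  FD 8: (13.798,-4.798) -> (6.071,-2.727) [heading=165, draw]
  RT 60: heading 165 -> 105
  -- iteration 6/6 --
  FD 8: (6.071,-2.727) -> (4,5) [heading=105, draw]
  RT 60: heading 105 -> 45
]
Final: pos=(4,5), heading=45, 6 segment(s) drawn

Start position: (4, 5)
Final position: (4, 5)
Distance = 0; < 1e-6 -> CLOSED

Answer: yes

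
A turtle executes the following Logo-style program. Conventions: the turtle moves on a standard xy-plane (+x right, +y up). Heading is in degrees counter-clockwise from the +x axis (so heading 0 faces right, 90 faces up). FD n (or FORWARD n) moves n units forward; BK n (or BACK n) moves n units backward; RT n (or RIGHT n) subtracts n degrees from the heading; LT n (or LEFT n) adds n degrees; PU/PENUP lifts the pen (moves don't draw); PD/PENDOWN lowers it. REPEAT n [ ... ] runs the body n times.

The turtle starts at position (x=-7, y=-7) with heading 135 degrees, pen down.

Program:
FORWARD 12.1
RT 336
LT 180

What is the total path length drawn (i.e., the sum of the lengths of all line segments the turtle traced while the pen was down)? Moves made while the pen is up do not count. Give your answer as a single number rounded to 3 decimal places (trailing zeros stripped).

Answer: 12.1

Derivation:
Executing turtle program step by step:
Start: pos=(-7,-7), heading=135, pen down
FD 12.1: (-7,-7) -> (-15.556,1.556) [heading=135, draw]
RT 336: heading 135 -> 159
LT 180: heading 159 -> 339
Final: pos=(-15.556,1.556), heading=339, 1 segment(s) drawn

Segment lengths:
  seg 1: (-7,-7) -> (-15.556,1.556), length = 12.1
Total = 12.1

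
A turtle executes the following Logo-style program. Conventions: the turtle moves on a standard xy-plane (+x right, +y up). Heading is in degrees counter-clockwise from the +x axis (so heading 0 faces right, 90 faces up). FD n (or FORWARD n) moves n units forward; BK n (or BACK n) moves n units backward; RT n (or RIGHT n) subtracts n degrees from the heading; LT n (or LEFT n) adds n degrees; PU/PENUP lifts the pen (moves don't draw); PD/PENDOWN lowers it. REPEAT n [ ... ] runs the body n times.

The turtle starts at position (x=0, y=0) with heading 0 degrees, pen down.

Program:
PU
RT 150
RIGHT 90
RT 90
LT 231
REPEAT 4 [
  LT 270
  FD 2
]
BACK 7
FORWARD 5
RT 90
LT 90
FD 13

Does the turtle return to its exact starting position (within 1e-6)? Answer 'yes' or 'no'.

Answer: no

Derivation:
Executing turtle program step by step:
Start: pos=(0,0), heading=0, pen down
PU: pen up
RT 150: heading 0 -> 210
RT 90: heading 210 -> 120
RT 90: heading 120 -> 30
LT 231: heading 30 -> 261
REPEAT 4 [
  -- iteration 1/4 --
  LT 270: heading 261 -> 171
  FD 2: (0,0) -> (-1.975,0.313) [heading=171, move]
  -- iteration 2/4 --
  LT 270: heading 171 -> 81
  FD 2: (-1.975,0.313) -> (-1.663,2.288) [heading=81, move]
  -- iteration 3/4 --
  LT 270: heading 81 -> 351
  FD 2: (-1.663,2.288) -> (0.313,1.975) [heading=351, move]
  -- iteration 4/4 --
  LT 270: heading 351 -> 261
  FD 2: (0.313,1.975) -> (0,0) [heading=261, move]
]
BK 7: (0,0) -> (1.095,6.914) [heading=261, move]
FD 5: (1.095,6.914) -> (0.313,1.975) [heading=261, move]
RT 90: heading 261 -> 171
LT 90: heading 171 -> 261
FD 13: (0.313,1.975) -> (-1.721,-10.865) [heading=261, move]
Final: pos=(-1.721,-10.865), heading=261, 0 segment(s) drawn

Start position: (0, 0)
Final position: (-1.721, -10.865)
Distance = 11; >= 1e-6 -> NOT closed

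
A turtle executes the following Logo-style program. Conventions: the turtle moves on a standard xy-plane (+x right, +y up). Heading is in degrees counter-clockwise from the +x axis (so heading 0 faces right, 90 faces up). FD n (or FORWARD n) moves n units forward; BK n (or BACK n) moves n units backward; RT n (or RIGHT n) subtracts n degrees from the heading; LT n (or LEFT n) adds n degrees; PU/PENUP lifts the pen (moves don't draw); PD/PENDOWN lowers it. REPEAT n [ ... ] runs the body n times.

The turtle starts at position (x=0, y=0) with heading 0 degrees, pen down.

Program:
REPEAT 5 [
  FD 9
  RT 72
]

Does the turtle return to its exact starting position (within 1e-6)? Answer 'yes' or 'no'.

Executing turtle program step by step:
Start: pos=(0,0), heading=0, pen down
REPEAT 5 [
  -- iteration 1/5 --
  FD 9: (0,0) -> (9,0) [heading=0, draw]
  RT 72: heading 0 -> 288
  -- iteration 2/5 --
  FD 9: (9,0) -> (11.781,-8.56) [heading=288, draw]
  RT 72: heading 288 -> 216
  -- iteration 3/5 --
  FD 9: (11.781,-8.56) -> (4.5,-13.85) [heading=216, draw]
  RT 72: heading 216 -> 144
  -- iteration 4/5 --
  FD 9: (4.5,-13.85) -> (-2.781,-8.56) [heading=144, draw]
  RT 72: heading 144 -> 72
  -- iteration 5/5 --
  FD 9: (-2.781,-8.56) -> (0,0) [heading=72, draw]
  RT 72: heading 72 -> 0
]
Final: pos=(0,0), heading=0, 5 segment(s) drawn

Start position: (0, 0)
Final position: (0, 0)
Distance = 0; < 1e-6 -> CLOSED

Answer: yes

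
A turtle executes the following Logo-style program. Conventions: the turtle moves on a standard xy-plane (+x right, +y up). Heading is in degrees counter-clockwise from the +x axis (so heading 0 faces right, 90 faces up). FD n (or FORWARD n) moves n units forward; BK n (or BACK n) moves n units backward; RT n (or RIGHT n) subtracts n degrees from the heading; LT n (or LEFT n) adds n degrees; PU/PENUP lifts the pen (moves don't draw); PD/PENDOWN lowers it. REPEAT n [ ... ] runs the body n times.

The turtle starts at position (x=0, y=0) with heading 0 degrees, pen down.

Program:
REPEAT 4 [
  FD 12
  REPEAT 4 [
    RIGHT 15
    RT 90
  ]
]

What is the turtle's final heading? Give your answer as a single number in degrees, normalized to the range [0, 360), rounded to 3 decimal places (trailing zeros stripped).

Answer: 120

Derivation:
Executing turtle program step by step:
Start: pos=(0,0), heading=0, pen down
REPEAT 4 [
  -- iteration 1/4 --
  FD 12: (0,0) -> (12,0) [heading=0, draw]
  REPEAT 4 [
    -- iteration 1/4 --
    RT 15: heading 0 -> 345
    RT 90: heading 345 -> 255
    -- iteration 2/4 --
    RT 15: heading 255 -> 240
    RT 90: heading 240 -> 150
    -- iteration 3/4 --
    RT 15: heading 150 -> 135
    RT 90: heading 135 -> 45
    -- iteration 4/4 --
    RT 15: heading 45 -> 30
    RT 90: heading 30 -> 300
  ]
  -- iteration 2/4 --
  FD 12: (12,0) -> (18,-10.392) [heading=300, draw]
  REPEAT 4 [
    -- iteration 1/4 --
    RT 15: heading 300 -> 285
    RT 90: heading 285 -> 195
    -- iteration 2/4 --
    RT 15: heading 195 -> 180
    RT 90: heading 180 -> 90
    -- iteration 3/4 --
    RT 15: heading 90 -> 75
    RT 90: heading 75 -> 345
    -- iteration 4/4 --
    RT 15: heading 345 -> 330
    RT 90: heading 330 -> 240
  ]
  -- iteration 3/4 --
  FD 12: (18,-10.392) -> (12,-20.785) [heading=240, draw]
  REPEAT 4 [
    -- iteration 1/4 --
    RT 15: heading 240 -> 225
    RT 90: heading 225 -> 135
    -- iteration 2/4 --
    RT 15: heading 135 -> 120
    RT 90: heading 120 -> 30
    -- iteration 3/4 --
    RT 15: heading 30 -> 15
    RT 90: heading 15 -> 285
    -- iteration 4/4 --
    RT 15: heading 285 -> 270
    RT 90: heading 270 -> 180
  ]
  -- iteration 4/4 --
  FD 12: (12,-20.785) -> (0,-20.785) [heading=180, draw]
  REPEAT 4 [
    -- iteration 1/4 --
    RT 15: heading 180 -> 165
    RT 90: heading 165 -> 75
    -- iteration 2/4 --
    RT 15: heading 75 -> 60
    RT 90: heading 60 -> 330
    -- iteration 3/4 --
    RT 15: heading 330 -> 315
    RT 90: heading 315 -> 225
    -- iteration 4/4 --
    RT 15: heading 225 -> 210
    RT 90: heading 210 -> 120
  ]
]
Final: pos=(0,-20.785), heading=120, 4 segment(s) drawn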